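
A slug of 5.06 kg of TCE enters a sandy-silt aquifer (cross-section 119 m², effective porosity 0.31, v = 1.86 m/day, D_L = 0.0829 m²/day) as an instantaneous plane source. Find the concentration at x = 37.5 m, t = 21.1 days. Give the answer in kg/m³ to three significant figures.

0.0189 kg/m³

For an instantaneous plane source, C(x,t) = M/(n_e·A·√(4πDt)) · exp(−(x−vt)²/(4Dt)), with n_e·A the pore (flow) area.
Plume center vt = 1.86 × 21.1 = 39.246 m, so the well at 37.5 m is 1.746 m upgradient of the peak.
√(4πDt) = 4.688 m, giving peak height M/(n_e·A·√(4πDt)) = 5.06/(0.31 × 119 × 4.688) = 0.02926 kg/m³.
(x−vt)²/(4Dt) = (-1.746)²/(4 × 0.0829 × 21.1) = 0.4357; exp(−0.4357) = 0.6468.
C = 0.02926 × 0.6468 = 0.0189 kg/m³.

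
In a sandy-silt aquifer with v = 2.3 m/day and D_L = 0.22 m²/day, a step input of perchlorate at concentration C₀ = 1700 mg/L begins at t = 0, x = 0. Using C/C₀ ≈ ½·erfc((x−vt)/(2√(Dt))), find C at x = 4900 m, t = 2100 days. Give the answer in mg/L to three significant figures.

18.1 mg/L

For a continuous step input, C/C₀ ≈ ½·erfc((x−vt)/(2√(Dt))).
vt = 2.3 × 2100 = 4830 m and 2√(Dt) = 2√(0.22 × 2100) = 42.99 m.
Argument (x−vt)/(2√(Dt)) = (4900 − 4830)/42.99 = 1.628; ½·erfc(1.628) = 0.01066.
C = 1700 × 0.01066 = 18.1 mg/L.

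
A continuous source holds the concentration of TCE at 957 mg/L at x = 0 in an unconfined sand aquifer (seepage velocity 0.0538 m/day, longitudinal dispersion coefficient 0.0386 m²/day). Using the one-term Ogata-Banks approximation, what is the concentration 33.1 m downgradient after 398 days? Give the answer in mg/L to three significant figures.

16.7 mg/L

For a continuous step input, C/C₀ ≈ ½·erfc((x−vt)/(2√(Dt))).
vt = 0.0538 × 398 = 21.4124 m and 2√(Dt) = 2√(0.0386 × 398) = 7.839 m.
Argument (x−vt)/(2√(Dt)) = (33.1 − 21.4124)/7.839 = 1.491; ½·erfc(1.491) = 0.01749.
C = 957 × 0.01749 = 16.7 mg/L.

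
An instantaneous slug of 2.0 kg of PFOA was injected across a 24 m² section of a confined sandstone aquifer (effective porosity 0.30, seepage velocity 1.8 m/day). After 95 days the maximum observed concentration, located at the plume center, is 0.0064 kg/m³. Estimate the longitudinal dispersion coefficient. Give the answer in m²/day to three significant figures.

1.58 m²/day

At the plume center C_max = M/(n_e·A·√(4πDt)), so D = M²/(4πt·(n_e·A·C_max)²).
n_e·A·C_max = 0.30 × 24 × 0.0064 = 0.04608 kg/m.
D = 2.0²/(4π × 95 × 0.04608²) = 1.58 m²/day.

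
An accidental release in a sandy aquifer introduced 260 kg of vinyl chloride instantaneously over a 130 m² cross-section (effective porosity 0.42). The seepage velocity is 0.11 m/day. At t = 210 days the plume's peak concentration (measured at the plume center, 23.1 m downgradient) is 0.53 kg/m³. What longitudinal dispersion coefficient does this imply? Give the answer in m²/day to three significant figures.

At the plume center C_max = M/(n_e·A·√(4πDt)), so D = M²/(4πt·(n_e·A·C_max)²).
n_e·A·C_max = 0.42 × 130 × 0.53 = 28.94 kg/m.
D = 260²/(4π × 210 × 28.94²) = 0.0306 m²/day.

0.0306 m²/day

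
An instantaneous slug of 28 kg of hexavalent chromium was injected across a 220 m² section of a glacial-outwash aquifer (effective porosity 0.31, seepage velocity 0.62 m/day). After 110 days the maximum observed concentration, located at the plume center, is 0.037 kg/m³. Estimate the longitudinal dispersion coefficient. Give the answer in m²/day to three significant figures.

At the plume center C_max = M/(n_e·A·√(4πDt)), so D = M²/(4πt·(n_e·A·C_max)²).
n_e·A·C_max = 0.31 × 220 × 0.037 = 2.523 kg/m.
D = 28²/(4π × 110 × 2.523²) = 0.0891 m²/day.

0.0891 m²/day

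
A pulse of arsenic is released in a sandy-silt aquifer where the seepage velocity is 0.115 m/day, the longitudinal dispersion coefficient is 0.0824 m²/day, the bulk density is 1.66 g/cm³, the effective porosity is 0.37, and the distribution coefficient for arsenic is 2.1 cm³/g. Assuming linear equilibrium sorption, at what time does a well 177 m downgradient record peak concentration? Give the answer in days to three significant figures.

16000 days

Retardation factor R = 1 + ρ_b·K_d/n = 1 + 1.66 × 2.1/0.37 = 10.42.
Sorption retards both mechanisms: v_R = v/R = 0.01104 m/day, D_R = D/R = 0.007908 m²/day.
Peak time from v_R²t² + 2D_R t − x² = 0: t = (√(D_R² + v_R²x²) − D_R)/v_R².
√(D_R² + v_R²x²) = √(0.007908² + 0.01104² × 177²) = 1.954; v_R² = 0.0001219.
t = (1.954 − 0.007908)/0.0001219 = 16000 days.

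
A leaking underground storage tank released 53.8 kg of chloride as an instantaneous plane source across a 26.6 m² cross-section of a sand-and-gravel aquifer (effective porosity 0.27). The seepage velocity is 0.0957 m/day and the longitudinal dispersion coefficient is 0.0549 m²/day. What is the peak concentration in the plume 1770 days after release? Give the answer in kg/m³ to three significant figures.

0.214 kg/m³

The peak of an instantaneous 1D plume sits at x = vt; there the Gaussian factor is 1 and C_max = M/(n_e·A·√(4πDt)), where n_e·A is the pore area the mass is dissolved in.
√(4πDt) = √(4π × 0.0549 × 1770) = 34.94 m, so C_max = 53.8/(0.27 × 26.6 × 34.94) = 0.214 kg/m³.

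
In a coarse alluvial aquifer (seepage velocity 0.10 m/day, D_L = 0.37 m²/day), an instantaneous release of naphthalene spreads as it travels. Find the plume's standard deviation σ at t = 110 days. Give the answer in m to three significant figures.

9.02 m

Dispersive spreading gives a Gaussian with σ² = 2Dt; advection only shifts the center.
σ = √(2 × 0.37 × 110) = 9.02 m.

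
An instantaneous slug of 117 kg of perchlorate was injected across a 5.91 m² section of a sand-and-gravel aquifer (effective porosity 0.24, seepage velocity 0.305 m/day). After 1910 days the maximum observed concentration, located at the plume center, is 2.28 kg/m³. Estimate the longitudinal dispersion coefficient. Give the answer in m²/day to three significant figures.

At the plume center C_max = M/(n_e·A·√(4πDt)), so D = M²/(4πt·(n_e·A·C_max)²).
n_e·A·C_max = 0.24 × 5.91 × 2.28 = 3.234 kg/m.
D = 117²/(4π × 1910 × 3.234²) = 0.0545 m²/day.

0.0545 m²/day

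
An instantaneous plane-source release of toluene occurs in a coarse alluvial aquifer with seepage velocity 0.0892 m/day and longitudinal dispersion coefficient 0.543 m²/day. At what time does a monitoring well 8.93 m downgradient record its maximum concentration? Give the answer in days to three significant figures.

52.9 days

For the 1D instantaneous-source solution, setting ∂C/∂t = 0 at fixed x gives v²t² + 2Dt − x² = 0, so t = (√(D² + v²x²) − D)/v².
√(D² + v²x²) = √(0.543² + 0.0892² × 8.93²) = 0.9640; v² = 0.00795664.
t = (0.9640 − 0.543)/0.00795664 = 52.9 days (vs. the pure-advection estimate x/v = 100 d).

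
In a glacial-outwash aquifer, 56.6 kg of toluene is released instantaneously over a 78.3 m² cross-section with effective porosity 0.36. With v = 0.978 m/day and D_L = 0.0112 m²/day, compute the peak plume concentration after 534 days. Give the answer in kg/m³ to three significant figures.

The peak of an instantaneous 1D plume sits at x = vt; there the Gaussian factor is 1 and C_max = M/(n_e·A·√(4πDt)), where n_e·A is the pore area the mass is dissolved in.
√(4πDt) = √(4π × 0.0112 × 534) = 8.669 m, so C_max = 56.6/(0.36 × 78.3 × 8.669) = 0.232 kg/m³.

0.232 kg/m³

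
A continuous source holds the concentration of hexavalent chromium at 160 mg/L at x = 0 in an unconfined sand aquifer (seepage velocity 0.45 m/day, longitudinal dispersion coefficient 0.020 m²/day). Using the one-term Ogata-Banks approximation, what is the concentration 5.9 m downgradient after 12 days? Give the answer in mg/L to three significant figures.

37.6 mg/L

For a continuous step input, C/C₀ ≈ ½·erfc((x−vt)/(2√(Dt))).
vt = 0.45 × 12 = 5.4 m and 2√(Dt) = 2√(0.020 × 12) = 0.9798 m.
Argument (x−vt)/(2√(Dt)) = (5.9 − 5.4)/0.9798 = 0.5103; ½·erfc(0.5103) = 0.2352.
C = 160 × 0.2352 = 37.6 mg/L.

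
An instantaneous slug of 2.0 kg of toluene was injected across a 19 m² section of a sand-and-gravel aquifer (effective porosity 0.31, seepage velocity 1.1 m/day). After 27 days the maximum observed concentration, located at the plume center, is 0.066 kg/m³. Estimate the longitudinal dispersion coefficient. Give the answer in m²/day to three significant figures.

At the plume center C_max = M/(n_e·A·√(4πDt)), so D = M²/(4πt·(n_e·A·C_max)²).
n_e·A·C_max = 0.31 × 19 × 0.066 = 0.3887 kg/m.
D = 2.0²/(4π × 27 × 0.3887²) = 0.0780 m²/day.

0.0780 m²/day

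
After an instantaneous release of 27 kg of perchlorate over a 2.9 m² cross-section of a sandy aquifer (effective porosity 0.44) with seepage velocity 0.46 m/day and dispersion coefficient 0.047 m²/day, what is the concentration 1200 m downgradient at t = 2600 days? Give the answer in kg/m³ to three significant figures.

For an instantaneous plane source, C(x,t) = M/(n_e·A·√(4πDt)) · exp(−(x−vt)²/(4Dt)), with n_e·A the pore (flow) area.
Plume center vt = 0.46 × 2600 = 1196 m, so the well at 1200 m is 4 m downgradient of the peak.
√(4πDt) = 39.19 m, giving peak height M/(n_e·A·√(4πDt)) = 27/(0.44 × 2.9 × 39.19) = 0.5399 kg/m³.
(x−vt)²/(4Dt) = (4)²/(4 × 0.047 × 2600) = 0.03273; exp(−0.03273) = 0.9678.
C = 0.5399 × 0.9678 = 0.523 kg/m³.

0.523 kg/m³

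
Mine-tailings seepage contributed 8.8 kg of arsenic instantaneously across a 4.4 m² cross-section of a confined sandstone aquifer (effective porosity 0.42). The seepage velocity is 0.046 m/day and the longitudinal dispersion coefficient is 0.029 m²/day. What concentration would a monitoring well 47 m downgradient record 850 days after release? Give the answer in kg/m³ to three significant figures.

0.144 kg/m³

For an instantaneous plane source, C(x,t) = M/(n_e·A·√(4πDt)) · exp(−(x−vt)²/(4Dt)), with n_e·A the pore (flow) area.
Plume center vt = 0.046 × 850 = 39.1 m, so the well at 47 m is 7.9 m downgradient of the peak.
√(4πDt) = 17.60 m, giving peak height M/(n_e·A·√(4πDt)) = 8.8/(0.42 × 4.4 × 17.60) = 0.2706 kg/m³.
(x−vt)²/(4Dt) = (7.9)²/(4 × 0.029 × 850) = 0.6330; exp(−0.6330) = 0.5310.
C = 0.2706 × 0.5310 = 0.144 kg/m³.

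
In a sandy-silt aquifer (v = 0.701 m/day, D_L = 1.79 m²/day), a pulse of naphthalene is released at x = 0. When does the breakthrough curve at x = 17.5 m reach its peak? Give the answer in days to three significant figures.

21.6 days

For the 1D instantaneous-source solution, setting ∂C/∂t = 0 at fixed x gives v²t² + 2Dt − x² = 0, so t = (√(D² + v²x²) − D)/v².
√(D² + v²x²) = √(1.79² + 0.701² × 17.5²) = 12.40; v² = 0.491401.
t = (12.40 − 1.79)/0.491401 = 21.6 days (vs. the pure-advection estimate x/v = 25.0 d).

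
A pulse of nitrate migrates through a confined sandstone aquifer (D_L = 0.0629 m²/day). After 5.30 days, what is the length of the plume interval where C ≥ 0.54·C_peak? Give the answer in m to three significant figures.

1.81 m

The plume is Gaussian with σ = √(2Dt) = √(2 × 0.0629 × 5.30) = 0.8165 m.
C/C_peak = exp(−Δx²/(2σ²)) = 0.54 ⇒ Δx = σ·√(−2 ln 0.54) = 0.8165 × 1.110 = 0.9063 m.
Width = 2Δx = 1.81 m.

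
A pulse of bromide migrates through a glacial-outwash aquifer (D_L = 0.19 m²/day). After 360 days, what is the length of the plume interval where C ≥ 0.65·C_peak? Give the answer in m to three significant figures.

The plume is Gaussian with σ = √(2Dt) = √(2 × 0.19 × 360) = 11.70 m.
C/C_peak = exp(−Δx²/(2σ²)) = 0.65 ⇒ Δx = σ·√(−2 ln 0.65) = 11.70 × 0.9282 = 10.86 m.
Width = 2Δx = 21.7 m.

21.7 m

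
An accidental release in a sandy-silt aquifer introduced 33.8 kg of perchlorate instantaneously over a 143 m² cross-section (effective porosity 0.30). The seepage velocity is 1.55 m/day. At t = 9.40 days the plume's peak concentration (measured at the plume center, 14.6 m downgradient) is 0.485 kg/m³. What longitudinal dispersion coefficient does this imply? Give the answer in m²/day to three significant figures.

0.0223 m²/day

At the plume center C_max = M/(n_e·A·√(4πDt)), so D = M²/(4πt·(n_e·A·C_max)²).
n_e·A·C_max = 0.30 × 143 × 0.485 = 20.81 kg/m.
D = 33.8²/(4π × 9.40 × 20.81²) = 0.0223 m²/day.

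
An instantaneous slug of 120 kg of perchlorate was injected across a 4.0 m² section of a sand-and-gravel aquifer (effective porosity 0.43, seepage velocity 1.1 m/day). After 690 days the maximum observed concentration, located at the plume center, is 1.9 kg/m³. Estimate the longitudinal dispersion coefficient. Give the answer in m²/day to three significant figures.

0.156 m²/day

At the plume center C_max = M/(n_e·A·√(4πDt)), so D = M²/(4πt·(n_e·A·C_max)²).
n_e·A·C_max = 0.43 × 4.0 × 1.9 = 3.268 kg/m.
D = 120²/(4π × 690 × 3.268²) = 0.156 m²/day.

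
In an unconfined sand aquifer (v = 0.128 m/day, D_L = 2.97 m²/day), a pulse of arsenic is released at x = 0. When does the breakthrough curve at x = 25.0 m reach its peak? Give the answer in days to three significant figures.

85.2 days

For the 1D instantaneous-source solution, setting ∂C/∂t = 0 at fixed x gives v²t² + 2Dt − x² = 0, so t = (√(D² + v²x²) − D)/v².
√(D² + v²x²) = √(2.97² + 0.128² × 25.0²) = 4.366; v² = 0.016384.
t = (4.366 − 2.97)/0.016384 = 85.2 days (vs. the pure-advection estimate x/v = 195 d).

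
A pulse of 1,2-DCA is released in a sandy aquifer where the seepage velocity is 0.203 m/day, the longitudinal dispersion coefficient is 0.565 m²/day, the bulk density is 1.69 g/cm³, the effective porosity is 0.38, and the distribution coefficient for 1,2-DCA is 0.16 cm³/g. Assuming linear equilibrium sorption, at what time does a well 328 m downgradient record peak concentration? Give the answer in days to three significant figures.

2740 days

Retardation factor R = 1 + ρ_b·K_d/n = 1 + 1.69 × 0.16/0.38 = 1.712.
Sorption retards both mechanisms: v_R = v/R = 0.1186 m/day, D_R = D/R = 0.3300 m²/day.
Peak time from v_R²t² + 2D_R t − x² = 0: t = (√(D_R² + v_R²x²) − D_R)/v_R².
√(D_R² + v_R²x²) = √(0.3300² + 0.1186² × 328²) = 38.90; v_R² = 0.01407.
t = (38.90 − 0.3300)/0.01407 = 2740 days.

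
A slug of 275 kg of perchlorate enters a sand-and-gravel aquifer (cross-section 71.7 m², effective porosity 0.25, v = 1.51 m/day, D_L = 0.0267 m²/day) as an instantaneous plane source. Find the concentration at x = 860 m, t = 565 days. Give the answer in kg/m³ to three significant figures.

For an instantaneous plane source, C(x,t) = M/(n_e·A·√(4πDt)) · exp(−(x−vt)²/(4Dt)), with n_e·A the pore (flow) area.
Plume center vt = 1.51 × 565 = 853.15 m, so the well at 860 m is 6.85 m downgradient of the peak.
√(4πDt) = 13.77 m, giving peak height M/(n_e·A·√(4πDt)) = 275/(0.25 × 71.7 × 13.77) = 1.114 kg/m³.
(x−vt)²/(4Dt) = (6.85)²/(4 × 0.0267 × 565) = 0.7776; exp(−0.7776) = 0.4595.
C = 1.114 × 0.4595 = 0.512 kg/m³.

0.512 kg/m³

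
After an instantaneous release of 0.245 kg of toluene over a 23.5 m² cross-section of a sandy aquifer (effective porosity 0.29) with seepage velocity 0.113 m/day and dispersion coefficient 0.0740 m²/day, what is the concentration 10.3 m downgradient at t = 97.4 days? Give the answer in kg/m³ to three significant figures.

For an instantaneous plane source, C(x,t) = M/(n_e·A·√(4πDt)) · exp(−(x−vt)²/(4Dt)), with n_e·A the pore (flow) area.
Plume center vt = 0.113 × 97.4 = 11.0062 m, so the well at 10.3 m is 0.7062 m upgradient of the peak.
√(4πDt) = 9.517 m, giving peak height M/(n_e·A·√(4πDt)) = 0.245/(0.29 × 23.5 × 9.517) = 0.003777 kg/m³.
(x−vt)²/(4Dt) = (-0.7062)²/(4 × 0.0740 × 97.4) = 0.01730; exp(−0.01730) = 0.9828.
C = 0.003777 × 0.9828 = 0.00371 kg/m³.

0.00371 kg/m³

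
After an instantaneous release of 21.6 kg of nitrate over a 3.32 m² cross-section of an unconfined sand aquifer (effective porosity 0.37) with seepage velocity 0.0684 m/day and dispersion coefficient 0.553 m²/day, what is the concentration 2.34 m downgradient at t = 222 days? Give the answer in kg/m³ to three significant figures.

0.320 kg/m³

For an instantaneous plane source, C(x,t) = M/(n_e·A·√(4πDt)) · exp(−(x−vt)²/(4Dt)), with n_e·A the pore (flow) area.
Plume center vt = 0.0684 × 222 = 15.1848 m, so the well at 2.34 m is 12.8448 m upgradient of the peak.
√(4πDt) = 39.28 m, giving peak height M/(n_e·A·√(4πDt)) = 21.6/(0.37 × 3.32 × 39.28) = 0.4477 kg/m³.
(x−vt)²/(4Dt) = (-12.8448)²/(4 × 0.553 × 222) = 0.3360; exp(−0.3360) = 0.7146.
C = 0.4477 × 0.7146 = 0.320 kg/m³.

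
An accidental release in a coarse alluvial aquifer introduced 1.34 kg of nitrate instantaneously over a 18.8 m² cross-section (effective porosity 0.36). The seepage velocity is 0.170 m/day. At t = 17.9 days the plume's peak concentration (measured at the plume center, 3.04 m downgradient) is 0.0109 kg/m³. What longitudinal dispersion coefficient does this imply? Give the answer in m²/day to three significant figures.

At the plume center C_max = M/(n_e·A·√(4πDt)), so D = M²/(4πt·(n_e·A·C_max)²).
n_e·A·C_max = 0.36 × 18.8 × 0.0109 = 0.07377 kg/m.
D = 1.34²/(4π × 17.9 × 0.07377²) = 1.47 m²/day.

1.47 m²/day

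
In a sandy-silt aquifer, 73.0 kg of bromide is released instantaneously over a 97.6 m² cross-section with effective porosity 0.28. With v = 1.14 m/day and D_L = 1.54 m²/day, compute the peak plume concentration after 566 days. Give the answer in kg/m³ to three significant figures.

0.0255 kg/m³

The peak of an instantaneous 1D plume sits at x = vt; there the Gaussian factor is 1 and C_max = M/(n_e·A·√(4πDt)), where n_e·A is the pore area the mass is dissolved in.
√(4πDt) = √(4π × 1.54 × 566) = 104.7 m, so C_max = 73.0/(0.28 × 97.6 × 104.7) = 0.0255 kg/m³.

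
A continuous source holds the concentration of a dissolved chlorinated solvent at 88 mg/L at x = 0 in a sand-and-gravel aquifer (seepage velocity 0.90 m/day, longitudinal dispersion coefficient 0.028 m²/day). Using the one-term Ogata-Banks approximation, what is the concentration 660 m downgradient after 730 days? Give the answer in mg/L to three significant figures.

For a continuous step input, C/C₀ ≈ ½·erfc((x−vt)/(2√(Dt))).
vt = 0.90 × 730 = 657 m and 2√(Dt) = 2√(0.028 × 730) = 9.042 m.
Argument (x−vt)/(2√(Dt)) = (660 − 657)/9.042 = 0.3318; ½·erfc(0.3318) = 0.3195.
C = 88 × 0.3195 = 28.1 mg/L.

28.1 mg/L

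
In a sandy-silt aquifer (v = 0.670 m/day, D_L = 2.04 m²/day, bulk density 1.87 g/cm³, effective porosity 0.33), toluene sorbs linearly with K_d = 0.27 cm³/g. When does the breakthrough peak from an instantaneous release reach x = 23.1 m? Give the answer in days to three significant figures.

Retardation factor R = 1 + ρ_b·K_d/n = 1 + 1.87 × 0.27/0.33 = 2.530.
Sorption retards both mechanisms: v_R = v/R = 0.2648 m/day, D_R = D/R = 0.8063 m²/day.
Peak time from v_R²t² + 2D_R t − x² = 0: t = (√(D_R² + v_R²x²) − D_R)/v_R².
√(D_R² + v_R²x²) = √(0.8063² + 0.2648² × 23.1²) = 6.170; v_R² = 0.07012.
t = (6.170 − 0.8063)/0.07012 = 76.5 days.

76.5 days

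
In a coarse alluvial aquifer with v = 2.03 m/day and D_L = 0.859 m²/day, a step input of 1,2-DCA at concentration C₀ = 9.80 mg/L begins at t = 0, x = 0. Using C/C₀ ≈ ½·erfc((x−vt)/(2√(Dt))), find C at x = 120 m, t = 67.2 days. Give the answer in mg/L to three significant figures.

For a continuous step input, C/C₀ ≈ ½·erfc((x−vt)/(2√(Dt))).
vt = 2.03 × 67.2 = 136.416 m and 2√(Dt) = 2√(0.859 × 67.2) = 15.20 m.
Argument (x−vt)/(2√(Dt)) = (120 − 136.416)/15.20 = -1.080; ½·erfc(-1.080) = 0.9367.
C = 9.80 × 0.9367 = 9.18 mg/L.

9.18 mg/L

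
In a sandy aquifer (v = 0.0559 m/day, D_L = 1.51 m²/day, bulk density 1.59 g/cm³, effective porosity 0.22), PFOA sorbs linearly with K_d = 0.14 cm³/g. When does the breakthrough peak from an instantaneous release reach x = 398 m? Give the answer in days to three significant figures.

Retardation factor R = 1 + ρ_b·K_d/n = 1 + 1.59 × 0.14/0.22 = 2.012.
Sorption retards both mechanisms: v_R = v/R = 0.02778 m/day, D_R = D/R = 0.7505 m²/day.
Peak time from v_R²t² + 2D_R t − x² = 0: t = (√(D_R² + v_R²x²) − D_R)/v_R².
√(D_R² + v_R²x²) = √(0.7505² + 0.02778² × 398²) = 11.08; v_R² = 0.0007717.
t = (11.08 − 0.7505)/0.0007717 = 13400 days.

13400 days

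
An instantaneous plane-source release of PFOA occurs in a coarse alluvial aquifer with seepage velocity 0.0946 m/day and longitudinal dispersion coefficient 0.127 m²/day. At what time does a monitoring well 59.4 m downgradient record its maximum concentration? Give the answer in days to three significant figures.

For the 1D instantaneous-source solution, setting ∂C/∂t = 0 at fixed x gives v²t² + 2Dt − x² = 0, so t = (√(D² + v²x²) − D)/v².
√(D² + v²x²) = √(0.127² + 0.0946² × 59.4²) = 5.621; v² = 0.00894916.
t = (5.621 − 0.127)/0.00894916 = 614 days (vs. the pure-advection estimate x/v = 628 d).

614 days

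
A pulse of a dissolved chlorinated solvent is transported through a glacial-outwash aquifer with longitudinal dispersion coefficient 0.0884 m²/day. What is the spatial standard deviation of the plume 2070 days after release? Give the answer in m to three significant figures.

19.1 m

Dispersive spreading gives a Gaussian with σ² = 2Dt; advection only shifts the center.
σ = √(2 × 0.0884 × 2070) = 19.1 m.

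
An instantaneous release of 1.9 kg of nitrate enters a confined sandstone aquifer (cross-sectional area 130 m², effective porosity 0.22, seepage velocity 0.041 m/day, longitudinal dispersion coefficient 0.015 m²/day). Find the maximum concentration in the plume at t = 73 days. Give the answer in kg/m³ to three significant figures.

The peak of an instantaneous 1D plume sits at x = vt; there the Gaussian factor is 1 and C_max = M/(n_e·A·√(4πDt)), where n_e·A is the pore area the mass is dissolved in.
√(4πDt) = √(4π × 0.015 × 73) = 3.709 m, so C_max = 1.9/(0.22 × 130 × 3.709) = 0.0179 kg/m³.

0.0179 kg/m³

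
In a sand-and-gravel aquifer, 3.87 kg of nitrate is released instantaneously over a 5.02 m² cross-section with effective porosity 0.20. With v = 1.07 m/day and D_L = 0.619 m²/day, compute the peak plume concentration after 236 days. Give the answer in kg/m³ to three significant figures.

0.0900 kg/m³

The peak of an instantaneous 1D plume sits at x = vt; there the Gaussian factor is 1 and C_max = M/(n_e·A·√(4πDt)), where n_e·A is the pore area the mass is dissolved in.
√(4πDt) = √(4π × 0.619 × 236) = 42.85 m, so C_max = 3.87/(0.20 × 5.02 × 42.85) = 0.0900 kg/m³.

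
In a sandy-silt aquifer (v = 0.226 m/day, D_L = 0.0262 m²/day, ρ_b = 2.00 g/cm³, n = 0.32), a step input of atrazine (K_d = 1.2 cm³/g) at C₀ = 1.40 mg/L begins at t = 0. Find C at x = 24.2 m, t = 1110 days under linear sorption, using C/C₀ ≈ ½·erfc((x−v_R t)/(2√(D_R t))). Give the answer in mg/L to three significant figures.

Retardation factor R = 1 + ρ_b·K_d/n = 1 + 2.00 × 1.2/0.32 = 8.500.
Sorption retards both mechanisms: v_R = v/R = 0.02659 m/day, D_R = D/R = 0.003082 m²/day.
v_R·t = 0.02659 × 1110 = 29.5149 m; 2√(D_R t) = 3.699 m; argument = (24.2 − 29.5149)/3.699 = -1.437.
C = C₀ × ½·erfc(-1.437) = 1.40 × 0.9789 = 1.37 mg/L.

1.37 mg/L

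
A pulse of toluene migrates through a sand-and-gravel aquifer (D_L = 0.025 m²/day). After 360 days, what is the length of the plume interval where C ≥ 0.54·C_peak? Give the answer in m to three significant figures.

9.42 m

The plume is Gaussian with σ = √(2Dt) = √(2 × 0.025 × 360) = 4.243 m.
C/C_peak = exp(−Δx²/(2σ²)) = 0.54 ⇒ Δx = σ·√(−2 ln 0.54) = 4.243 × 1.110 = 4.710 m.
Width = 2Δx = 9.42 m.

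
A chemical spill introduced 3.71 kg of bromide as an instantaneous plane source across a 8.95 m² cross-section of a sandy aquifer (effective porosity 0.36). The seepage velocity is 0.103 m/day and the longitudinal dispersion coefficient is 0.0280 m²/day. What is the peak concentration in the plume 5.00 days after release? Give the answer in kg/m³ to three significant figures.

The peak of an instantaneous 1D plume sits at x = vt; there the Gaussian factor is 1 and C_max = M/(n_e·A·√(4πDt)), where n_e·A is the pore area the mass is dissolved in.
√(4πDt) = √(4π × 0.0280 × 5.00) = 1.326 m, so C_max = 3.71/(0.36 × 8.95 × 1.326) = 0.868 kg/m³.

0.868 kg/m³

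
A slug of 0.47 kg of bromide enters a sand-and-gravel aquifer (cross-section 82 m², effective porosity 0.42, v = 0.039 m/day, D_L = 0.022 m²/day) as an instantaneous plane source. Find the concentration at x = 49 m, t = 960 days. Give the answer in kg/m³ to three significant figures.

0.000172 kg/m³

For an instantaneous plane source, C(x,t) = M/(n_e·A·√(4πDt)) · exp(−(x−vt)²/(4Dt)), with n_e·A the pore (flow) area.
Plume center vt = 0.039 × 960 = 37.44 m, so the well at 49 m is 11.56 m downgradient of the peak.
√(4πDt) = 16.29 m, giving peak height M/(n_e·A·√(4πDt)) = 0.47/(0.42 × 82 × 16.29) = 0.0008377 kg/m³.
(x−vt)²/(4Dt) = (11.56)²/(4 × 0.022 × 960) = 1.582; exp(−1.582) = 0.2056.
C = 0.0008377 × 0.2056 = 0.000172 kg/m³.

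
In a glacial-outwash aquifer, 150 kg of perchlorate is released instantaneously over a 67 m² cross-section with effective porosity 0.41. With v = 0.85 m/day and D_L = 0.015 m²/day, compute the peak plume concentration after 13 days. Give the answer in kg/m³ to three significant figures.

3.49 kg/m³

The peak of an instantaneous 1D plume sits at x = vt; there the Gaussian factor is 1 and C_max = M/(n_e·A·√(4πDt)), where n_e·A is the pore area the mass is dissolved in.
√(4πDt) = √(4π × 0.015 × 13) = 1.565 m, so C_max = 150/(0.41 × 67 × 1.565) = 3.49 kg/m³.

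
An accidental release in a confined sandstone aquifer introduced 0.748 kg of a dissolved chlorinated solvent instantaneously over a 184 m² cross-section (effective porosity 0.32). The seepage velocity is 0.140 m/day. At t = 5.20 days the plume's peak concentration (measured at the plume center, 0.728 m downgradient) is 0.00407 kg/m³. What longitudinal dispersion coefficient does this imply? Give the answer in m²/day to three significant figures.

At the plume center C_max = M/(n_e·A·√(4πDt)), so D = M²/(4πt·(n_e·A·C_max)²).
n_e·A·C_max = 0.32 × 184 × 0.00407 = 0.2396 kg/m.
D = 0.748²/(4π × 5.20 × 0.2396²) = 0.149 m²/day.

0.149 m²/day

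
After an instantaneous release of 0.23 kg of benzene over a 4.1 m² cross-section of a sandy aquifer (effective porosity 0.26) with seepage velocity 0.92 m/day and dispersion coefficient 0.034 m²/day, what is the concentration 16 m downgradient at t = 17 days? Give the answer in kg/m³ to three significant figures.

0.0757 kg/m³

For an instantaneous plane source, C(x,t) = M/(n_e·A·√(4πDt)) · exp(−(x−vt)²/(4Dt)), with n_e·A the pore (flow) area.
Plume center vt = 0.92 × 17 = 15.64 m, so the well at 16 m is 0.36 m downgradient of the peak.
√(4πDt) = 2.695 m, giving peak height M/(n_e·A·√(4πDt)) = 0.23/(0.26 × 4.1 × 2.695) = 0.08006 kg/m³.
(x−vt)²/(4Dt) = (0.36)²/(4 × 0.034 × 17) = 0.05606; exp(−0.05606) = 0.9455.
C = 0.08006 × 0.9455 = 0.0757 kg/m³.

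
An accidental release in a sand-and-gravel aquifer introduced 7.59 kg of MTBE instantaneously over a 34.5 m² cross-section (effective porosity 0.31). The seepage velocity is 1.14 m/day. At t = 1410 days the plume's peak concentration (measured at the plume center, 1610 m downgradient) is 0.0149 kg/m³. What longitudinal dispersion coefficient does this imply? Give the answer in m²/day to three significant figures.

0.128 m²/day

At the plume center C_max = M/(n_e·A·√(4πDt)), so D = M²/(4πt·(n_e·A·C_max)²).
n_e·A·C_max = 0.31 × 34.5 × 0.0149 = 0.1594 kg/m.
D = 7.59²/(4π × 1410 × 0.1594²) = 0.128 m²/day.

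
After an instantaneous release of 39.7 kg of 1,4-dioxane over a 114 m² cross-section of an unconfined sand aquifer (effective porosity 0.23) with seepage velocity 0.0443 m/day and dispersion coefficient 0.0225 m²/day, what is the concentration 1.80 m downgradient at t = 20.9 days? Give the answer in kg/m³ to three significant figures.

0.415 kg/m³

For an instantaneous plane source, C(x,t) = M/(n_e·A·√(4πDt)) · exp(−(x−vt)²/(4Dt)), with n_e·A the pore (flow) area.
Plume center vt = 0.0443 × 20.9 = 0.92587 m, so the well at 1.80 m is 0.87413 m downgradient of the peak.
√(4πDt) = 2.431 m, giving peak height M/(n_e·A·√(4πDt)) = 39.7/(0.23 × 114 × 2.431) = 0.6228 kg/m³.
(x−vt)²/(4Dt) = (0.87413)²/(4 × 0.0225 × 20.9) = 0.4062; exp(−0.4062) = 0.6662.
C = 0.6228 × 0.6662 = 0.415 kg/m³.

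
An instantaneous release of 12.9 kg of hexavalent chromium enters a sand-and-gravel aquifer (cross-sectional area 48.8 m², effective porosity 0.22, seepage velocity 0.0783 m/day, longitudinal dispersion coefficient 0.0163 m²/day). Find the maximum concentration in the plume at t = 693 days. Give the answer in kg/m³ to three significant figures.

0.101 kg/m³

The peak of an instantaneous 1D plume sits at x = vt; there the Gaussian factor is 1 and C_max = M/(n_e·A·√(4πDt)), where n_e·A is the pore area the mass is dissolved in.
√(4πDt) = √(4π × 0.0163 × 693) = 11.91 m, so C_max = 12.9/(0.22 × 48.8 × 11.91) = 0.101 kg/m³.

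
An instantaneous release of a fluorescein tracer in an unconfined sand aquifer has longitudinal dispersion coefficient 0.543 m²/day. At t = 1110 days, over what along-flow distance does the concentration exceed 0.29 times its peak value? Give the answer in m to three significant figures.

The plume is Gaussian with σ = √(2Dt) = √(2 × 0.543 × 1110) = 34.72 m.
C/C_peak = exp(−Δx²/(2σ²)) = 0.29 ⇒ Δx = σ·√(−2 ln 0.29) = 34.72 × 1.573 = 54.61 m.
Width = 2Δx = 109 m.

109 m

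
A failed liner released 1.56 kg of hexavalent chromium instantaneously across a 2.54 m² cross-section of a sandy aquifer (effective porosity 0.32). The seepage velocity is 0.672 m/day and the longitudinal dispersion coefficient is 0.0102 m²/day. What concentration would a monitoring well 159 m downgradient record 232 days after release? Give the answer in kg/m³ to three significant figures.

For an instantaneous plane source, C(x,t) = M/(n_e·A·√(4πDt)) · exp(−(x−vt)²/(4Dt)), with n_e·A the pore (flow) area.
Plume center vt = 0.672 × 232 = 155.904 m, so the well at 159 m is 3.096 m downgradient of the peak.
√(4πDt) = 5.453 m, giving peak height M/(n_e·A·√(4πDt)) = 1.56/(0.32 × 2.54 × 5.453) = 0.3520 kg/m³.
(x−vt)²/(4Dt) = (3.096)²/(4 × 0.0102 × 232) = 1.013; exp(−1.013) = 0.3631.
C = 0.3520 × 0.3631 = 0.128 kg/m³.

0.128 kg/m³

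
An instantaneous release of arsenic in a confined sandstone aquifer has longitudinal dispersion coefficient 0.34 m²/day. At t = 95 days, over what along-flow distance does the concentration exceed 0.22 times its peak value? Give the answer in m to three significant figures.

28.0 m

The plume is Gaussian with σ = √(2Dt) = √(2 × 0.34 × 95) = 8.037 m.
C/C_peak = exp(−Δx²/(2σ²)) = 0.22 ⇒ Δx = σ·√(−2 ln 0.22) = 8.037 × 1.740 = 13.98 m.
Width = 2Δx = 28.0 m.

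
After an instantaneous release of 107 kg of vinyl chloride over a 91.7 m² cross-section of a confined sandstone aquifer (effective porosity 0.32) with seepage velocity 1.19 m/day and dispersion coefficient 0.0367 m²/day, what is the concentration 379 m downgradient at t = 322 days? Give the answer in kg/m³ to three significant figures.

0.207 kg/m³

For an instantaneous plane source, C(x,t) = M/(n_e·A·√(4πDt)) · exp(−(x−vt)²/(4Dt)), with n_e·A the pore (flow) area.
Plume center vt = 1.19 × 322 = 383.18 m, so the well at 379 m is 4.18 m upgradient of the peak.
√(4πDt) = 12.19 m, giving peak height M/(n_e·A·√(4πDt)) = 107/(0.32 × 91.7 × 12.19) = 0.2991 kg/m³.
(x−vt)²/(4Dt) = (-4.18)²/(4 × 0.0367 × 322) = 0.3696; exp(−0.3696) = 0.6910.
C = 0.2991 × 0.6910 = 0.207 kg/m³.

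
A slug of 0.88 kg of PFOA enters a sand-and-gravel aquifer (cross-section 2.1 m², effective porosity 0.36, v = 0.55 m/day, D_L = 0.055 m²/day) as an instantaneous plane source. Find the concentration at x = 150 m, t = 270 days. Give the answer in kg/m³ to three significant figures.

0.0820 kg/m³

For an instantaneous plane source, C(x,t) = M/(n_e·A·√(4πDt)) · exp(−(x−vt)²/(4Dt)), with n_e·A the pore (flow) area.
Plume center vt = 0.55 × 270 = 148.5 m, so the well at 150 m is 1.5 m downgradient of the peak.
√(4πDt) = 13.66 m, giving peak height M/(n_e·A·√(4πDt)) = 0.88/(0.36 × 2.1 × 13.66) = 0.08521 kg/m³.
(x−vt)²/(4Dt) = (1.5)²/(4 × 0.055 × 270) = 0.03788; exp(−0.03788) = 0.9628.
C = 0.08521 × 0.9628 = 0.0820 kg/m³.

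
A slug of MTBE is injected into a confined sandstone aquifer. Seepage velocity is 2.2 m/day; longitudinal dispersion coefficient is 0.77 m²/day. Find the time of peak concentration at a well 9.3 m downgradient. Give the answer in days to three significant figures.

4.07 days

For the 1D instantaneous-source solution, setting ∂C/∂t = 0 at fixed x gives v²t² + 2Dt − x² = 0, so t = (√(D² + v²x²) − D)/v².
√(D² + v²x²) = √(0.77² + 2.2² × 9.3²) = 20.47; v² = 4.84.
t = (20.47 − 0.77)/4.84 = 4.07 days (vs. the pure-advection estimate x/v = 4.23 d).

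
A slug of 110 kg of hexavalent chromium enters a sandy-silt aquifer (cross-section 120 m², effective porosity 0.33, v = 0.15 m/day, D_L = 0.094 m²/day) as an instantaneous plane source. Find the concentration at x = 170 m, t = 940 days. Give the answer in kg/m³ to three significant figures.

0.00772 kg/m³

For an instantaneous plane source, C(x,t) = M/(n_e·A·√(4πDt)) · exp(−(x−vt)²/(4Dt)), with n_e·A the pore (flow) area.
Plume center vt = 0.15 × 940 = 141 m, so the well at 170 m is 29 m downgradient of the peak.
√(4πDt) = 33.32 m, giving peak height M/(n_e·A·√(4πDt)) = 110/(0.33 × 120 × 33.32) = 0.08337 kg/m³.
(x−vt)²/(4Dt) = (29)²/(4 × 0.094 × 940) = 2.379; exp(−2.379) = 0.09264.
C = 0.08337 × 0.09264 = 0.00772 kg/m³.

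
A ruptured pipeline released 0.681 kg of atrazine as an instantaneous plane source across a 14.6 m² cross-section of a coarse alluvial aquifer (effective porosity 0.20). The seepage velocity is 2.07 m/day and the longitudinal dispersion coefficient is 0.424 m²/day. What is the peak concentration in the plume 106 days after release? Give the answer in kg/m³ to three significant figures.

The peak of an instantaneous 1D plume sits at x = vt; there the Gaussian factor is 1 and C_max = M/(n_e·A·√(4πDt)), where n_e·A is the pore area the mass is dissolved in.
√(4πDt) = √(4π × 0.424 × 106) = 23.77 m, so C_max = 0.681/(0.20 × 14.6 × 23.77) = 0.00981 kg/m³.

0.00981 kg/m³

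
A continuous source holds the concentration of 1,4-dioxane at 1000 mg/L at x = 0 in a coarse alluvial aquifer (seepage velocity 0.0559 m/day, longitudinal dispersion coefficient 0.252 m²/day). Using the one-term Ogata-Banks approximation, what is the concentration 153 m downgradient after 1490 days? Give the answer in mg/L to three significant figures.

5.48 mg/L

For a continuous step input, C/C₀ ≈ ½·erfc((x−vt)/(2√(Dt))).
vt = 0.0559 × 1490 = 83.291 m and 2√(Dt) = 2√(0.252 × 1490) = 38.75 m.
Argument (x−vt)/(2√(Dt)) = (153 − 83.291)/38.75 = 1.799; ½·erfc(1.799) = 0.005477.
C = 1000 × 0.005477 = 5.48 mg/L.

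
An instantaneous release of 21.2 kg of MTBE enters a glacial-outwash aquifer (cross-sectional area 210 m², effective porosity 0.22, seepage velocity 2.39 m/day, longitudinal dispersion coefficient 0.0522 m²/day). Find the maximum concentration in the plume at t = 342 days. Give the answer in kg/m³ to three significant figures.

The peak of an instantaneous 1D plume sits at x = vt; there the Gaussian factor is 1 and C_max = M/(n_e·A·√(4πDt)), where n_e·A is the pore area the mass is dissolved in.
√(4πDt) = √(4π × 0.0522 × 342) = 14.98 m, so C_max = 21.2/(0.22 × 210 × 14.98) = 0.0306 kg/m³.

0.0306 kg/m³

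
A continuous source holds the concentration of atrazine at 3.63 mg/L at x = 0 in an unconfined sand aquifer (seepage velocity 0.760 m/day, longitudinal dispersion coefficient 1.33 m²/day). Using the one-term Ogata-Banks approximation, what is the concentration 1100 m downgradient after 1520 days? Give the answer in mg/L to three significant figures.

For a continuous step input, C/C₀ ≈ ½·erfc((x−vt)/(2√(Dt))).
vt = 0.760 × 1520 = 1155.2 m and 2√(Dt) = 2√(1.33 × 1520) = 89.92 m.
Argument (x−vt)/(2√(Dt)) = (1100 − 1155.2)/89.92 = -0.6139; ½·erfc(-0.6139) = 0.8074.
C = 3.63 × 0.8074 = 2.93 mg/L.

2.93 mg/L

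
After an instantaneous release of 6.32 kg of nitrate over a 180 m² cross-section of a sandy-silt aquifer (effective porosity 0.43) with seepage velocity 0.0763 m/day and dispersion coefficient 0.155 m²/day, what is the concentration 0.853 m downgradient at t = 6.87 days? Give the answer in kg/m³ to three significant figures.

For an instantaneous plane source, C(x,t) = M/(n_e·A·√(4πDt)) · exp(−(x−vt)²/(4Dt)), with n_e·A the pore (flow) area.
Plume center vt = 0.0763 × 6.87 = 0.524181 m, so the well at 0.853 m is 0.328819 m downgradient of the peak.
√(4πDt) = 3.658 m, giving peak height M/(n_e·A·√(4πDt)) = 6.32/(0.43 × 180 × 3.658) = 0.02232 kg/m³.
(x−vt)²/(4Dt) = (0.328819)²/(4 × 0.155 × 6.87) = 0.02538; exp(−0.02538) = 0.9749.
C = 0.02232 × 0.9749 = 0.0218 kg/m³.

0.0218 kg/m³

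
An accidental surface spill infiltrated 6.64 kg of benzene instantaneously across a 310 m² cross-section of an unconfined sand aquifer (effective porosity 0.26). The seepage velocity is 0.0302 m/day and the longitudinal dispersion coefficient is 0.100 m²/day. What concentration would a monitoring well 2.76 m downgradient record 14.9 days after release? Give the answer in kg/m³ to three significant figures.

For an instantaneous plane source, C(x,t) = M/(n_e·A·√(4πDt)) · exp(−(x−vt)²/(4Dt)), with n_e·A the pore (flow) area.
Plume center vt = 0.0302 × 14.9 = 0.44998 m, so the well at 2.76 m is 2.31002 m downgradient of the peak.
√(4πDt) = 4.327 m, giving peak height M/(n_e·A·√(4πDt)) = 6.64/(0.26 × 310 × 4.327) = 0.01904 kg/m³.
(x−vt)²/(4Dt) = (2.31002)²/(4 × 0.100 × 14.9) = 0.8953; exp(−0.8953) = 0.4085.
C = 0.01904 × 0.4085 = 0.00778 kg/m³.

0.00778 kg/m³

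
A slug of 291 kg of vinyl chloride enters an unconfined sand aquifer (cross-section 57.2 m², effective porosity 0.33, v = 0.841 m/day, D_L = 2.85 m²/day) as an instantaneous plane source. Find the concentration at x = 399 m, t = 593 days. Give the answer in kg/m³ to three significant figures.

0.0243 kg/m³

For an instantaneous plane source, C(x,t) = M/(n_e·A·√(4πDt)) · exp(−(x−vt)²/(4Dt)), with n_e·A the pore (flow) area.
Plume center vt = 0.841 × 593 = 498.713 m, so the well at 399 m is 99.713 m upgradient of the peak.
√(4πDt) = 145.7 m, giving peak height M/(n_e·A·√(4πDt)) = 291/(0.33 × 57.2 × 145.7) = 0.1058 kg/m³.
(x−vt)²/(4Dt) = (-99.713)²/(4 × 2.85 × 593) = 1.471; exp(−1.471) = 0.2297.
C = 0.1058 × 0.2297 = 0.0243 kg/m³.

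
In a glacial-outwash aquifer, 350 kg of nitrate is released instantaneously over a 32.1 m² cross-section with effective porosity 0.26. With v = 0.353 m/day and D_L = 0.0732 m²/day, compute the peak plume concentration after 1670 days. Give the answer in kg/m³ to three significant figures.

The peak of an instantaneous 1D plume sits at x = vt; there the Gaussian factor is 1 and C_max = M/(n_e·A·√(4πDt)), where n_e·A is the pore area the mass is dissolved in.
√(4πDt) = √(4π × 0.0732 × 1670) = 39.19 m, so C_max = 350/(0.26 × 32.1 × 39.19) = 1.07 kg/m³.

1.07 kg/m³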